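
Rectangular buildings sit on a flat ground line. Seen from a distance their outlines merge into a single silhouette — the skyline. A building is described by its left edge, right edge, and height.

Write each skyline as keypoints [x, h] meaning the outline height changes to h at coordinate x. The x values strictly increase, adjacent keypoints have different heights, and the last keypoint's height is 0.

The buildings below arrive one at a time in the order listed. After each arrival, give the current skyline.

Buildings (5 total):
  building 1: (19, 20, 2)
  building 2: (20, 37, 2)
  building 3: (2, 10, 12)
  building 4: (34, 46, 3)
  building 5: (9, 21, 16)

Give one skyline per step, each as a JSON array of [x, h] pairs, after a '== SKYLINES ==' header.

== SKYLINES ==
[[19,2],[20,0]]
[[19,2],[37,0]]
[[2,12],[10,0],[19,2],[37,0]]
[[2,12],[10,0],[19,2],[34,3],[46,0]]
[[2,12],[9,16],[21,2],[34,3],[46,0]]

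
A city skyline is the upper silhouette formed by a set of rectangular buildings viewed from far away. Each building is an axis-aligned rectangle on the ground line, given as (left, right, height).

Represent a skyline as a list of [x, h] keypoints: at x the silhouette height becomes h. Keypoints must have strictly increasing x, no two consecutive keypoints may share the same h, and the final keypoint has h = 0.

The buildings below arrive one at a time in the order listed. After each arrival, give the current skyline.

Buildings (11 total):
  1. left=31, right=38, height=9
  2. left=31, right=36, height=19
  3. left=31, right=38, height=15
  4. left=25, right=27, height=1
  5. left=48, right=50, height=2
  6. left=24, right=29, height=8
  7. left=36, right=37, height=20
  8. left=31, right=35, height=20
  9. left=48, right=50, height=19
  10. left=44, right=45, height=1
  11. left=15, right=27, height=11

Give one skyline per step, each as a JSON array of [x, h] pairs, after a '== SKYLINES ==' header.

== SKYLINES ==
[[31,9],[38,0]]
[[31,19],[36,9],[38,0]]
[[31,19],[36,15],[38,0]]
[[25,1],[27,0],[31,19],[36,15],[38,0]]
[[25,1],[27,0],[31,19],[36,15],[38,0],[48,2],[50,0]]
[[24,8],[29,0],[31,19],[36,15],[38,0],[48,2],[50,0]]
[[24,8],[29,0],[31,19],[36,20],[37,15],[38,0],[48,2],[50,0]]
[[24,8],[29,0],[31,20],[35,19],[36,20],[37,15],[38,0],[48,2],[50,0]]
[[24,8],[29,0],[31,20],[35,19],[36,20],[37,15],[38,0],[48,19],[50,0]]
[[24,8],[29,0],[31,20],[35,19],[36,20],[37,15],[38,0],[44,1],[45,0],[48,19],[50,0]]
[[15,11],[27,8],[29,0],[31,20],[35,19],[36,20],[37,15],[38,0],[44,1],[45,0],[48,19],[50,0]]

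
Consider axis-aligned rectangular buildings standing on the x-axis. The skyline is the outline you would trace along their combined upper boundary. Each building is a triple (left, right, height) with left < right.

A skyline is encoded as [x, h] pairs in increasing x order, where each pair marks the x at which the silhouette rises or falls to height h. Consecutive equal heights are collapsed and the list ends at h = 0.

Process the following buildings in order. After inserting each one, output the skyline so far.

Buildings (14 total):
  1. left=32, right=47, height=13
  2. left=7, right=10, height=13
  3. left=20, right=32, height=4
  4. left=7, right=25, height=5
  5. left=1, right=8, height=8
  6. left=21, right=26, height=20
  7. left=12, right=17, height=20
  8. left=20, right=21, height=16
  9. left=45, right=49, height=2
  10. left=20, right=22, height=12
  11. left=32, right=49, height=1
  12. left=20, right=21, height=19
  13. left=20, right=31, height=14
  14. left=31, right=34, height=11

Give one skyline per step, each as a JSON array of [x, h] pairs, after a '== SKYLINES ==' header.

== SKYLINES ==
[[32,13],[47,0]]
[[7,13],[10,0],[32,13],[47,0]]
[[7,13],[10,0],[20,4],[32,13],[47,0]]
[[7,13],[10,5],[25,4],[32,13],[47,0]]
[[1,8],[7,13],[10,5],[25,4],[32,13],[47,0]]
[[1,8],[7,13],[10,5],[21,20],[26,4],[32,13],[47,0]]
[[1,8],[7,13],[10,5],[12,20],[17,5],[21,20],[26,4],[32,13],[47,0]]
[[1,8],[7,13],[10,5],[12,20],[17,5],[20,16],[21,20],[26,4],[32,13],[47,0]]
[[1,8],[7,13],[10,5],[12,20],[17,5],[20,16],[21,20],[26,4],[32,13],[47,2],[49,0]]
[[1,8],[7,13],[10,5],[12,20],[17,5],[20,16],[21,20],[26,4],[32,13],[47,2],[49,0]]
[[1,8],[7,13],[10,5],[12,20],[17,5],[20,16],[21,20],[26,4],[32,13],[47,2],[49,0]]
[[1,8],[7,13],[10,5],[12,20],[17,5],[20,19],[21,20],[26,4],[32,13],[47,2],[49,0]]
[[1,8],[7,13],[10,5],[12,20],[17,5],[20,19],[21,20],[26,14],[31,4],[32,13],[47,2],[49,0]]
[[1,8],[7,13],[10,5],[12,20],[17,5],[20,19],[21,20],[26,14],[31,11],[32,13],[47,2],[49,0]]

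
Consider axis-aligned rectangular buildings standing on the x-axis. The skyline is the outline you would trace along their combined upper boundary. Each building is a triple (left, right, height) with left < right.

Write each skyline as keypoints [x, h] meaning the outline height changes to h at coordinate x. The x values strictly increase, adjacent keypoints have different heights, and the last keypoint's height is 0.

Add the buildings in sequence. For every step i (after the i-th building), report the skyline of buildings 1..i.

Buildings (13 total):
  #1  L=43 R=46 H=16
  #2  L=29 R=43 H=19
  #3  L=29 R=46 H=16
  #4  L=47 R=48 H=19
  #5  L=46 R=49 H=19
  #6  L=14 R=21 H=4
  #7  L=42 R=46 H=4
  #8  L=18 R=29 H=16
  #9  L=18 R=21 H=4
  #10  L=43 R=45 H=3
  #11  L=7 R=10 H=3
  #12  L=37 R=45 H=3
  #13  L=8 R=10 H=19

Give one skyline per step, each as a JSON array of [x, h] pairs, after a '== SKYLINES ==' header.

== SKYLINES ==
[[43,16],[46,0]]
[[29,19],[43,16],[46,0]]
[[29,19],[43,16],[46,0]]
[[29,19],[43,16],[46,0],[47,19],[48,0]]
[[29,19],[43,16],[46,19],[49,0]]
[[14,4],[21,0],[29,19],[43,16],[46,19],[49,0]]
[[14,4],[21,0],[29,19],[43,16],[46,19],[49,0]]
[[14,4],[18,16],[29,19],[43,16],[46,19],[49,0]]
[[14,4],[18,16],[29,19],[43,16],[46,19],[49,0]]
[[14,4],[18,16],[29,19],[43,16],[46,19],[49,0]]
[[7,3],[10,0],[14,4],[18,16],[29,19],[43,16],[46,19],[49,0]]
[[7,3],[10,0],[14,4],[18,16],[29,19],[43,16],[46,19],[49,0]]
[[7,3],[8,19],[10,0],[14,4],[18,16],[29,19],[43,16],[46,19],[49,0]]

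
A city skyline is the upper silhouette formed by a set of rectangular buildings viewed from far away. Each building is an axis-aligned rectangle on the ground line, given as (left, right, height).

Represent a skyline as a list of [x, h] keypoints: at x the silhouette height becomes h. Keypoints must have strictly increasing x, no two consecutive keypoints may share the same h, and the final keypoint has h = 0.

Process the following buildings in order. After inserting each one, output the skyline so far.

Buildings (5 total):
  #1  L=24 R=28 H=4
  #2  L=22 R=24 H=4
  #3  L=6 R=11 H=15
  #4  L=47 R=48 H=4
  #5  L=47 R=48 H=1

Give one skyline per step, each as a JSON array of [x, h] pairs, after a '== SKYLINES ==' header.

== SKYLINES ==
[[24,4],[28,0]]
[[22,4],[28,0]]
[[6,15],[11,0],[22,4],[28,0]]
[[6,15],[11,0],[22,4],[28,0],[47,4],[48,0]]
[[6,15],[11,0],[22,4],[28,0],[47,4],[48,0]]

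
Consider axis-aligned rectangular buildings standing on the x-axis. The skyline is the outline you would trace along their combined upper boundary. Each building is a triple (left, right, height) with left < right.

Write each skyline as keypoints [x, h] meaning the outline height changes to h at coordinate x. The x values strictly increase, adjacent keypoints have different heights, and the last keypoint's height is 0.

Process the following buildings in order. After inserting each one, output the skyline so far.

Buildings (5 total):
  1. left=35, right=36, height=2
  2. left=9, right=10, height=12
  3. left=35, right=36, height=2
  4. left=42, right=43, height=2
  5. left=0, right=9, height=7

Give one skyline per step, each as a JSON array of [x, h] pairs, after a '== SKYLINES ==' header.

== SKYLINES ==
[[35,2],[36,0]]
[[9,12],[10,0],[35,2],[36,0]]
[[9,12],[10,0],[35,2],[36,0]]
[[9,12],[10,0],[35,2],[36,0],[42,2],[43,0]]
[[0,7],[9,12],[10,0],[35,2],[36,0],[42,2],[43,0]]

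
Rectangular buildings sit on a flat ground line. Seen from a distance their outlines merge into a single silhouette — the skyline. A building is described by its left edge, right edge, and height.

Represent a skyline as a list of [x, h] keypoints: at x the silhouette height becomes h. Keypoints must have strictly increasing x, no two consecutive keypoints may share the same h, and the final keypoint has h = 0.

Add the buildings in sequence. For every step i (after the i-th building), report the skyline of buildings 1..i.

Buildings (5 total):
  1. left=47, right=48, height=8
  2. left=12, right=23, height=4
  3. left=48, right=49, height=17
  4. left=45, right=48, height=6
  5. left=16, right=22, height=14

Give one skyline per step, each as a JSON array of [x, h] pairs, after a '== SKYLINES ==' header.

== SKYLINES ==
[[47,8],[48,0]]
[[12,4],[23,0],[47,8],[48,0]]
[[12,4],[23,0],[47,8],[48,17],[49,0]]
[[12,4],[23,0],[45,6],[47,8],[48,17],[49,0]]
[[12,4],[16,14],[22,4],[23,0],[45,6],[47,8],[48,17],[49,0]]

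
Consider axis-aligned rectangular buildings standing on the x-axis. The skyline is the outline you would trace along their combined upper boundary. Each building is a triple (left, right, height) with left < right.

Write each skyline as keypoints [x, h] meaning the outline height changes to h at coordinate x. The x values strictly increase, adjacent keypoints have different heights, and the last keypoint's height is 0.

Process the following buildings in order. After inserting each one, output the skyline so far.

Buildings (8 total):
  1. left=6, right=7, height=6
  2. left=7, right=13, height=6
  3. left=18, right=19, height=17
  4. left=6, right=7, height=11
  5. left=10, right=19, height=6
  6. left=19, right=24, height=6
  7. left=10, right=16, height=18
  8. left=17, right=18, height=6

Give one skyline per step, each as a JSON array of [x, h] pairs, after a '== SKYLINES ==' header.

== SKYLINES ==
[[6,6],[7,0]]
[[6,6],[13,0]]
[[6,6],[13,0],[18,17],[19,0]]
[[6,11],[7,6],[13,0],[18,17],[19,0]]
[[6,11],[7,6],[18,17],[19,0]]
[[6,11],[7,6],[18,17],[19,6],[24,0]]
[[6,11],[7,6],[10,18],[16,6],[18,17],[19,6],[24,0]]
[[6,11],[7,6],[10,18],[16,6],[18,17],[19,6],[24,0]]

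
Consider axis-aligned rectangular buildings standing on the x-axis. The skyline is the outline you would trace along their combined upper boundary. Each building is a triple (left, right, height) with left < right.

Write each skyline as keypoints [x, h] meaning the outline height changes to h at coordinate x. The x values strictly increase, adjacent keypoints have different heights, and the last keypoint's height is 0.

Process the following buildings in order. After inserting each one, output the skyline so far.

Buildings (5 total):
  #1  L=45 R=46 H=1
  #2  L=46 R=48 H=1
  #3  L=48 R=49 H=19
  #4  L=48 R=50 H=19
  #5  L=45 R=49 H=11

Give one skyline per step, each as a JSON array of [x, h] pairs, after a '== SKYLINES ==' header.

== SKYLINES ==
[[45,1],[46,0]]
[[45,1],[48,0]]
[[45,1],[48,19],[49,0]]
[[45,1],[48,19],[50,0]]
[[45,11],[48,19],[50,0]]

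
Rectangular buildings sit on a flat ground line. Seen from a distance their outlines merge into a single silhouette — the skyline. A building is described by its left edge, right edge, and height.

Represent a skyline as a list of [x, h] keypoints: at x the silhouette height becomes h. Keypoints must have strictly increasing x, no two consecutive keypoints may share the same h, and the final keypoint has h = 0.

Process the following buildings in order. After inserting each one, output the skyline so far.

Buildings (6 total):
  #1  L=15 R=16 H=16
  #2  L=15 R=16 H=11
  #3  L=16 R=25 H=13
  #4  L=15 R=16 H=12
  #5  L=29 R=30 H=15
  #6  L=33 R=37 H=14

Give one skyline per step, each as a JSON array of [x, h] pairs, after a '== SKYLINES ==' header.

== SKYLINES ==
[[15,16],[16,0]]
[[15,16],[16,0]]
[[15,16],[16,13],[25,0]]
[[15,16],[16,13],[25,0]]
[[15,16],[16,13],[25,0],[29,15],[30,0]]
[[15,16],[16,13],[25,0],[29,15],[30,0],[33,14],[37,0]]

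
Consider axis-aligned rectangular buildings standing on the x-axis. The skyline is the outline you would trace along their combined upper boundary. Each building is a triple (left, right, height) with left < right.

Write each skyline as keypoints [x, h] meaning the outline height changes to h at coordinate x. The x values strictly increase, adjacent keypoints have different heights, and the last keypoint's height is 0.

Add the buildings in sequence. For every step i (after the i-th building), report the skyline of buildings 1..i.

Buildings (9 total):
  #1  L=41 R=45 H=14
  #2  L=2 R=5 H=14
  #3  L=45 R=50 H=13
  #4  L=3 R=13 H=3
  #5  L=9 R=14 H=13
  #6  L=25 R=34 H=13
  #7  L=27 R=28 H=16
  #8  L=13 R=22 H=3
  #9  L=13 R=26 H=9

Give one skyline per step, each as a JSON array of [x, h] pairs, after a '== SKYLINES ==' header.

== SKYLINES ==
[[41,14],[45,0]]
[[2,14],[5,0],[41,14],[45,0]]
[[2,14],[5,0],[41,14],[45,13],[50,0]]
[[2,14],[5,3],[13,0],[41,14],[45,13],[50,0]]
[[2,14],[5,3],[9,13],[14,0],[41,14],[45,13],[50,0]]
[[2,14],[5,3],[9,13],[14,0],[25,13],[34,0],[41,14],[45,13],[50,0]]
[[2,14],[5,3],[9,13],[14,0],[25,13],[27,16],[28,13],[34,0],[41,14],[45,13],[50,0]]
[[2,14],[5,3],[9,13],[14,3],[22,0],[25,13],[27,16],[28,13],[34,0],[41,14],[45,13],[50,0]]
[[2,14],[5,3],[9,13],[14,9],[25,13],[27,16],[28,13],[34,0],[41,14],[45,13],[50,0]]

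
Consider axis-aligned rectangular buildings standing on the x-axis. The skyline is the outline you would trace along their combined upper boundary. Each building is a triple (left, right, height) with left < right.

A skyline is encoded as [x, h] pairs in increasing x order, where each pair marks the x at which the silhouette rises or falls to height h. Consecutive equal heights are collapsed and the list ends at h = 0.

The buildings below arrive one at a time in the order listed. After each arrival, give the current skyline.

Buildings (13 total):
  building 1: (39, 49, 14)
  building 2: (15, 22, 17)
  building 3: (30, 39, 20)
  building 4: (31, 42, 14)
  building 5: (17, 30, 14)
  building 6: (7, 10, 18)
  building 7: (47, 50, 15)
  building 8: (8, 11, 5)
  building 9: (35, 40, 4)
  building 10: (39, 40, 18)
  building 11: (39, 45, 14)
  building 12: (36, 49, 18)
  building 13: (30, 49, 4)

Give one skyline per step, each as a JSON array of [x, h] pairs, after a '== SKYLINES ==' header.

== SKYLINES ==
[[39,14],[49,0]]
[[15,17],[22,0],[39,14],[49,0]]
[[15,17],[22,0],[30,20],[39,14],[49,0]]
[[15,17],[22,0],[30,20],[39,14],[49,0]]
[[15,17],[22,14],[30,20],[39,14],[49,0]]
[[7,18],[10,0],[15,17],[22,14],[30,20],[39,14],[49,0]]
[[7,18],[10,0],[15,17],[22,14],[30,20],[39,14],[47,15],[50,0]]
[[7,18],[10,5],[11,0],[15,17],[22,14],[30,20],[39,14],[47,15],[50,0]]
[[7,18],[10,5],[11,0],[15,17],[22,14],[30,20],[39,14],[47,15],[50,0]]
[[7,18],[10,5],[11,0],[15,17],[22,14],[30,20],[39,18],[40,14],[47,15],[50,0]]
[[7,18],[10,5],[11,0],[15,17],[22,14],[30,20],[39,18],[40,14],[47,15],[50,0]]
[[7,18],[10,5],[11,0],[15,17],[22,14],[30,20],[39,18],[49,15],[50,0]]
[[7,18],[10,5],[11,0],[15,17],[22,14],[30,20],[39,18],[49,15],[50,0]]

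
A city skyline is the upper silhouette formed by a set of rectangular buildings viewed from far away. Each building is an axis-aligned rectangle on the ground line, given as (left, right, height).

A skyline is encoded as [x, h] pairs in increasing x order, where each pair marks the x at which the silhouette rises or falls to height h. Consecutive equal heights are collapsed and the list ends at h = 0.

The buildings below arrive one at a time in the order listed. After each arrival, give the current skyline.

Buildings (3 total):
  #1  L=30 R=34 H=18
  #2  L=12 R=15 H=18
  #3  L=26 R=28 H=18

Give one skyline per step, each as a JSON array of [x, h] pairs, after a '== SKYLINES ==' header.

== SKYLINES ==
[[30,18],[34,0]]
[[12,18],[15,0],[30,18],[34,0]]
[[12,18],[15,0],[26,18],[28,0],[30,18],[34,0]]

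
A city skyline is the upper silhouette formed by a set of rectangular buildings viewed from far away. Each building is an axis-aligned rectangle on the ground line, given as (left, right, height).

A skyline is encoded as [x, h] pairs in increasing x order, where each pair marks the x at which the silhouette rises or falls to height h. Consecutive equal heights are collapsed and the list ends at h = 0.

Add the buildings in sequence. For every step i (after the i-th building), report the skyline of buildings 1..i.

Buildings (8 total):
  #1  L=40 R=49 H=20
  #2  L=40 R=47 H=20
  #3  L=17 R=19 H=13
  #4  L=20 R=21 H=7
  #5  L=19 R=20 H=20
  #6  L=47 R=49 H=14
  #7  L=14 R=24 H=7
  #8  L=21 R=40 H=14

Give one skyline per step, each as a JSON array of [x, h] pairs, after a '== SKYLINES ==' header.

== SKYLINES ==
[[40,20],[49,0]]
[[40,20],[49,0]]
[[17,13],[19,0],[40,20],[49,0]]
[[17,13],[19,0],[20,7],[21,0],[40,20],[49,0]]
[[17,13],[19,20],[20,7],[21,0],[40,20],[49,0]]
[[17,13],[19,20],[20,7],[21,0],[40,20],[49,0]]
[[14,7],[17,13],[19,20],[20,7],[24,0],[40,20],[49,0]]
[[14,7],[17,13],[19,20],[20,7],[21,14],[40,20],[49,0]]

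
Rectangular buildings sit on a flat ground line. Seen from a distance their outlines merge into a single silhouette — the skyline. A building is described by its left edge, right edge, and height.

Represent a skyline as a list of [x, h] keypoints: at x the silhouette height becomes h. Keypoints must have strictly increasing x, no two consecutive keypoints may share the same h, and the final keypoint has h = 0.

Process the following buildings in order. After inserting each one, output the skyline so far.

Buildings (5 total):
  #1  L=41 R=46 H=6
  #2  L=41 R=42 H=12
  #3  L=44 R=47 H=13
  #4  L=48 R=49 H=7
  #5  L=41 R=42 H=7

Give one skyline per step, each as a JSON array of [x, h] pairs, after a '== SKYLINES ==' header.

== SKYLINES ==
[[41,6],[46,0]]
[[41,12],[42,6],[46,0]]
[[41,12],[42,6],[44,13],[47,0]]
[[41,12],[42,6],[44,13],[47,0],[48,7],[49,0]]
[[41,12],[42,6],[44,13],[47,0],[48,7],[49,0]]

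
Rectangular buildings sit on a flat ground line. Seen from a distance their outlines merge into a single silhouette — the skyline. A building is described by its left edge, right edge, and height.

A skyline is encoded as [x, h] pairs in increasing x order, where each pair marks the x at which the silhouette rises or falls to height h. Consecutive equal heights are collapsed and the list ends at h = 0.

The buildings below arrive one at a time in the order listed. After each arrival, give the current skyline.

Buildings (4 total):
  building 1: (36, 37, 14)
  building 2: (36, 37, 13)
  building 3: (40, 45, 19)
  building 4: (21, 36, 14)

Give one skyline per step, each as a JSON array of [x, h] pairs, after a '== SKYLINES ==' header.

== SKYLINES ==
[[36,14],[37,0]]
[[36,14],[37,0]]
[[36,14],[37,0],[40,19],[45,0]]
[[21,14],[37,0],[40,19],[45,0]]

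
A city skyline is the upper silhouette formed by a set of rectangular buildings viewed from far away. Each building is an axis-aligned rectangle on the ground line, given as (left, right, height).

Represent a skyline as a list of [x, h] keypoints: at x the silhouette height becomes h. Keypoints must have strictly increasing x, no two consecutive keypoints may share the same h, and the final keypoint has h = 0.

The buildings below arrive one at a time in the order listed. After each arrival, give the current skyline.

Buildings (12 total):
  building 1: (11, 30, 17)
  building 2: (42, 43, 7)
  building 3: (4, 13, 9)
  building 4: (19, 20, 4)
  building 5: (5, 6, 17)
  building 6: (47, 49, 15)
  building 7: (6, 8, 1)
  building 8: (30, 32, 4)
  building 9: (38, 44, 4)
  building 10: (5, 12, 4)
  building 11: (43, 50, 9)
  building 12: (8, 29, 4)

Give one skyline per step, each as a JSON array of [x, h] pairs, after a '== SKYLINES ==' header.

== SKYLINES ==
[[11,17],[30,0]]
[[11,17],[30,0],[42,7],[43,0]]
[[4,9],[11,17],[30,0],[42,7],[43,0]]
[[4,9],[11,17],[30,0],[42,7],[43,0]]
[[4,9],[5,17],[6,9],[11,17],[30,0],[42,7],[43,0]]
[[4,9],[5,17],[6,9],[11,17],[30,0],[42,7],[43,0],[47,15],[49,0]]
[[4,9],[5,17],[6,9],[11,17],[30,0],[42,7],[43,0],[47,15],[49,0]]
[[4,9],[5,17],[6,9],[11,17],[30,4],[32,0],[42,7],[43,0],[47,15],[49,0]]
[[4,9],[5,17],[6,9],[11,17],[30,4],[32,0],[38,4],[42,7],[43,4],[44,0],[47,15],[49,0]]
[[4,9],[5,17],[6,9],[11,17],[30,4],[32,0],[38,4],[42,7],[43,4],[44,0],[47,15],[49,0]]
[[4,9],[5,17],[6,9],[11,17],[30,4],[32,0],[38,4],[42,7],[43,9],[47,15],[49,9],[50,0]]
[[4,9],[5,17],[6,9],[11,17],[30,4],[32,0],[38,4],[42,7],[43,9],[47,15],[49,9],[50,0]]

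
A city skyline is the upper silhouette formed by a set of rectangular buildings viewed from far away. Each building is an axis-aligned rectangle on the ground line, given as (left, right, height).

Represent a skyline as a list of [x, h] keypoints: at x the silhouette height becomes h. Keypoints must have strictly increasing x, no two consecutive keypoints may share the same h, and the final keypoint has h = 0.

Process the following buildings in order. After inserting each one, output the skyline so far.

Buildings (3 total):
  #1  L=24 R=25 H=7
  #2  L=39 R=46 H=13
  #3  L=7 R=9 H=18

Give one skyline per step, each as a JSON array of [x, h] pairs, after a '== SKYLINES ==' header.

== SKYLINES ==
[[24,7],[25,0]]
[[24,7],[25,0],[39,13],[46,0]]
[[7,18],[9,0],[24,7],[25,0],[39,13],[46,0]]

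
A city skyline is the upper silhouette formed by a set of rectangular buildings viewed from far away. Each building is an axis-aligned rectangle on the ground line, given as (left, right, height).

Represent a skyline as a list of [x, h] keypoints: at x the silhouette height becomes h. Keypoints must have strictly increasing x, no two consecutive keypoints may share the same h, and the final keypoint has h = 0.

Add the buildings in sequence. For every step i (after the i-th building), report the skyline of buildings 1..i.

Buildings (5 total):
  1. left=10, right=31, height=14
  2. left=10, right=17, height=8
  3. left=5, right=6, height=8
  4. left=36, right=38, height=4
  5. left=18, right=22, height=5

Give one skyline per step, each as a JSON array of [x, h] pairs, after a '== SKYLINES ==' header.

== SKYLINES ==
[[10,14],[31,0]]
[[10,14],[31,0]]
[[5,8],[6,0],[10,14],[31,0]]
[[5,8],[6,0],[10,14],[31,0],[36,4],[38,0]]
[[5,8],[6,0],[10,14],[31,0],[36,4],[38,0]]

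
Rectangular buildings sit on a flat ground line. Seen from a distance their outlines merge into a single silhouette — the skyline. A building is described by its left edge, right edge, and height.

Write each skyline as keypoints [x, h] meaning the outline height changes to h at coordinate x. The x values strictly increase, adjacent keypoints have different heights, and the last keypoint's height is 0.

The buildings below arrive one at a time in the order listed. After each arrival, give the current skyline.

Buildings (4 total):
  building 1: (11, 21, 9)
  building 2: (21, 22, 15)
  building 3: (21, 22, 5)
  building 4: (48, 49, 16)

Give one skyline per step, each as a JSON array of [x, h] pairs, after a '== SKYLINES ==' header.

== SKYLINES ==
[[11,9],[21,0]]
[[11,9],[21,15],[22,0]]
[[11,9],[21,15],[22,0]]
[[11,9],[21,15],[22,0],[48,16],[49,0]]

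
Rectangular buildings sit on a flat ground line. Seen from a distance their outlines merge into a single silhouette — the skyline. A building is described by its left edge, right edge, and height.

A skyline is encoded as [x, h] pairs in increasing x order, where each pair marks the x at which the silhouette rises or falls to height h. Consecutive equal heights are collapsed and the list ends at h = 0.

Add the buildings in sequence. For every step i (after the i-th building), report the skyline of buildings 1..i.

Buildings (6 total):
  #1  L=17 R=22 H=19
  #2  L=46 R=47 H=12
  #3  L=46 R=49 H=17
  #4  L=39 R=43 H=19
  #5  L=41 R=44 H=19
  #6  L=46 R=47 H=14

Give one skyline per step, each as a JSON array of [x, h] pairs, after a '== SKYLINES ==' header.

== SKYLINES ==
[[17,19],[22,0]]
[[17,19],[22,0],[46,12],[47,0]]
[[17,19],[22,0],[46,17],[49,0]]
[[17,19],[22,0],[39,19],[43,0],[46,17],[49,0]]
[[17,19],[22,0],[39,19],[44,0],[46,17],[49,0]]
[[17,19],[22,0],[39,19],[44,0],[46,17],[49,0]]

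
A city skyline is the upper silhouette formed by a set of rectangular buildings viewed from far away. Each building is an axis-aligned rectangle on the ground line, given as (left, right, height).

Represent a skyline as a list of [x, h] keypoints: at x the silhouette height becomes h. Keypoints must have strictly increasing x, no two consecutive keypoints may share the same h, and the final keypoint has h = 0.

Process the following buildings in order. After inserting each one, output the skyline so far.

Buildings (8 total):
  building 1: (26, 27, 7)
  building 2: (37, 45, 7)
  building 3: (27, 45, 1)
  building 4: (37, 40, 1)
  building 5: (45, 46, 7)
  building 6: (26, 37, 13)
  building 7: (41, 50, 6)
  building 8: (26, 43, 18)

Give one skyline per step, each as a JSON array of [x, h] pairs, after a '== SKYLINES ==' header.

== SKYLINES ==
[[26,7],[27,0]]
[[26,7],[27,0],[37,7],[45,0]]
[[26,7],[27,1],[37,7],[45,0]]
[[26,7],[27,1],[37,7],[45,0]]
[[26,7],[27,1],[37,7],[46,0]]
[[26,13],[37,7],[46,0]]
[[26,13],[37,7],[46,6],[50,0]]
[[26,18],[43,7],[46,6],[50,0]]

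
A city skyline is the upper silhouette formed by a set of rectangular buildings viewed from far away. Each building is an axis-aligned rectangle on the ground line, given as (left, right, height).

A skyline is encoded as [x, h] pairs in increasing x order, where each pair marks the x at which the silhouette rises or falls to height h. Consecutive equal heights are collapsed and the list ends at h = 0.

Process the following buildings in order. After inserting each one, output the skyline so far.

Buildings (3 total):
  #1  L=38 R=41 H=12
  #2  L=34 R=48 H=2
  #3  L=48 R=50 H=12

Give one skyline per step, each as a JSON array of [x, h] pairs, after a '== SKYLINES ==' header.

== SKYLINES ==
[[38,12],[41,0]]
[[34,2],[38,12],[41,2],[48,0]]
[[34,2],[38,12],[41,2],[48,12],[50,0]]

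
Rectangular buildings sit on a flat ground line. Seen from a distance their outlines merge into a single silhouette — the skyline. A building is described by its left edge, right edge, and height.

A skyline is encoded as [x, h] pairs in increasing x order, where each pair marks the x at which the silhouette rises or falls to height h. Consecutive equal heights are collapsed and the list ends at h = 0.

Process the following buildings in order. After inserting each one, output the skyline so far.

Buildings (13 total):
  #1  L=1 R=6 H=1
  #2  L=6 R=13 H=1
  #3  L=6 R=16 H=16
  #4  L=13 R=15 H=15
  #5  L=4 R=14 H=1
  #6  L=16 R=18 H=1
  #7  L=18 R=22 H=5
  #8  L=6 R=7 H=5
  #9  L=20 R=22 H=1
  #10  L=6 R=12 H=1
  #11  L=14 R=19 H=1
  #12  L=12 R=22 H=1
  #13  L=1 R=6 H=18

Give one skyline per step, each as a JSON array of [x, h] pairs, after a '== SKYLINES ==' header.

== SKYLINES ==
[[1,1],[6,0]]
[[1,1],[13,0]]
[[1,1],[6,16],[16,0]]
[[1,1],[6,16],[16,0]]
[[1,1],[6,16],[16,0]]
[[1,1],[6,16],[16,1],[18,0]]
[[1,1],[6,16],[16,1],[18,5],[22,0]]
[[1,1],[6,16],[16,1],[18,5],[22,0]]
[[1,1],[6,16],[16,1],[18,5],[22,0]]
[[1,1],[6,16],[16,1],[18,5],[22,0]]
[[1,1],[6,16],[16,1],[18,5],[22,0]]
[[1,1],[6,16],[16,1],[18,5],[22,0]]
[[1,18],[6,16],[16,1],[18,5],[22,0]]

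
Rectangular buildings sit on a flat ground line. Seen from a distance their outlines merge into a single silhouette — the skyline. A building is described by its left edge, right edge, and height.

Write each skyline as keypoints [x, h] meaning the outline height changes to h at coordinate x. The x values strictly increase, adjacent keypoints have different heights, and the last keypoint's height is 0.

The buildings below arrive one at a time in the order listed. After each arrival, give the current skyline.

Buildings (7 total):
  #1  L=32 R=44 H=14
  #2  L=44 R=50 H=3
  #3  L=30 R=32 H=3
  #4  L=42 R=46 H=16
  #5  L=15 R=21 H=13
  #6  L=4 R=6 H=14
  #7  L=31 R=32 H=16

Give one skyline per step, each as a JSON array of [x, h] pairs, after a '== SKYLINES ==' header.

== SKYLINES ==
[[32,14],[44,0]]
[[32,14],[44,3],[50,0]]
[[30,3],[32,14],[44,3],[50,0]]
[[30,3],[32,14],[42,16],[46,3],[50,0]]
[[15,13],[21,0],[30,3],[32,14],[42,16],[46,3],[50,0]]
[[4,14],[6,0],[15,13],[21,0],[30,3],[32,14],[42,16],[46,3],[50,0]]
[[4,14],[6,0],[15,13],[21,0],[30,3],[31,16],[32,14],[42,16],[46,3],[50,0]]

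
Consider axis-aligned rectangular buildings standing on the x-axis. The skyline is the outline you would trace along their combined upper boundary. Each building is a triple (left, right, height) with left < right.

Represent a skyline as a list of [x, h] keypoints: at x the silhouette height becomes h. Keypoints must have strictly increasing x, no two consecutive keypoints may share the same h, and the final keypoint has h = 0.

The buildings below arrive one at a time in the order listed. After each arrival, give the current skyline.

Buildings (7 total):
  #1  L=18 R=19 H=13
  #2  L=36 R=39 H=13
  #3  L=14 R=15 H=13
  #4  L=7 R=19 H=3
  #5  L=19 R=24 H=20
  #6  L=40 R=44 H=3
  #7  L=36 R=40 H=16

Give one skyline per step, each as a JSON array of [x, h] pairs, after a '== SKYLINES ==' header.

== SKYLINES ==
[[18,13],[19,0]]
[[18,13],[19,0],[36,13],[39,0]]
[[14,13],[15,0],[18,13],[19,0],[36,13],[39,0]]
[[7,3],[14,13],[15,3],[18,13],[19,0],[36,13],[39,0]]
[[7,3],[14,13],[15,3],[18,13],[19,20],[24,0],[36,13],[39,0]]
[[7,3],[14,13],[15,3],[18,13],[19,20],[24,0],[36,13],[39,0],[40,3],[44,0]]
[[7,3],[14,13],[15,3],[18,13],[19,20],[24,0],[36,16],[40,3],[44,0]]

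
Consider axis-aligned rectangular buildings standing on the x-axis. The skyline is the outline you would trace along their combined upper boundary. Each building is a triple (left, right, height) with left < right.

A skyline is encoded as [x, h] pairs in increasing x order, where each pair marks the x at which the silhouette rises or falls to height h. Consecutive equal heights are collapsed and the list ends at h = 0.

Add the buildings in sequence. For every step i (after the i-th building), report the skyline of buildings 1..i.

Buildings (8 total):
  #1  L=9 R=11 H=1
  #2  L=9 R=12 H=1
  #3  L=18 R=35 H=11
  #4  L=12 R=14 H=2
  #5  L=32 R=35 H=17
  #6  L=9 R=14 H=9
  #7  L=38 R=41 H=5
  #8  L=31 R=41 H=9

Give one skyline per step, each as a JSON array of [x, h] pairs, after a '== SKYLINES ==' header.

== SKYLINES ==
[[9,1],[11,0]]
[[9,1],[12,0]]
[[9,1],[12,0],[18,11],[35,0]]
[[9,1],[12,2],[14,0],[18,11],[35,0]]
[[9,1],[12,2],[14,0],[18,11],[32,17],[35,0]]
[[9,9],[14,0],[18,11],[32,17],[35,0]]
[[9,9],[14,0],[18,11],[32,17],[35,0],[38,5],[41,0]]
[[9,9],[14,0],[18,11],[32,17],[35,9],[41,0]]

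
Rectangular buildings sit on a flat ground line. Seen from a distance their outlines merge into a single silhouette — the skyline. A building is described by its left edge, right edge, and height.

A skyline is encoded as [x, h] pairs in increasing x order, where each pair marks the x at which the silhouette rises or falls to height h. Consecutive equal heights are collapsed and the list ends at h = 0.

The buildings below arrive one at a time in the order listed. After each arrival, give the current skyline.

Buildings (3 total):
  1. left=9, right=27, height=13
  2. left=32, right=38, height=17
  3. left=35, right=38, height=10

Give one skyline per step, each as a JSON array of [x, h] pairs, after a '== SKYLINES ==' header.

== SKYLINES ==
[[9,13],[27,0]]
[[9,13],[27,0],[32,17],[38,0]]
[[9,13],[27,0],[32,17],[38,0]]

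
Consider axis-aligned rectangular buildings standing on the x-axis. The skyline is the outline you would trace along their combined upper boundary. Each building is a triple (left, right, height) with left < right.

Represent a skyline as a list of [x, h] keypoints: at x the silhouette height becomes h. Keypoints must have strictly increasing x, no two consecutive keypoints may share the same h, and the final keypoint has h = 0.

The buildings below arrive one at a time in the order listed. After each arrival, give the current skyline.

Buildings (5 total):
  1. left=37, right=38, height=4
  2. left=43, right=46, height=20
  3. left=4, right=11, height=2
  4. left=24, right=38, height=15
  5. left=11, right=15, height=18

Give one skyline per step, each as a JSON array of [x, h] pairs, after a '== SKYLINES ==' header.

== SKYLINES ==
[[37,4],[38,0]]
[[37,4],[38,0],[43,20],[46,0]]
[[4,2],[11,0],[37,4],[38,0],[43,20],[46,0]]
[[4,2],[11,0],[24,15],[38,0],[43,20],[46,0]]
[[4,2],[11,18],[15,0],[24,15],[38,0],[43,20],[46,0]]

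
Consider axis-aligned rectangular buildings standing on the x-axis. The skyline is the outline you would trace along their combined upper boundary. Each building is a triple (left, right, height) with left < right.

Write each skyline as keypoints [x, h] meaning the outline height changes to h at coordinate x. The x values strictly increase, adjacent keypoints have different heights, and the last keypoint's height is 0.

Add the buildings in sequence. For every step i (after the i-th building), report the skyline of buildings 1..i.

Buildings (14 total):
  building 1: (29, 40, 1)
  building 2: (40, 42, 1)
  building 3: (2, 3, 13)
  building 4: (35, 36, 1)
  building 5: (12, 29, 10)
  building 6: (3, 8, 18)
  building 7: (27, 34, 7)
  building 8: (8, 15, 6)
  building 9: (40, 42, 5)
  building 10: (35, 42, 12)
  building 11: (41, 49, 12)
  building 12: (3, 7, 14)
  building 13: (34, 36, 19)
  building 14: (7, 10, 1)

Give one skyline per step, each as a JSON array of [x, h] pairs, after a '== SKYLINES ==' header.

== SKYLINES ==
[[29,1],[40,0]]
[[29,1],[42,0]]
[[2,13],[3,0],[29,1],[42,0]]
[[2,13],[3,0],[29,1],[42,0]]
[[2,13],[3,0],[12,10],[29,1],[42,0]]
[[2,13],[3,18],[8,0],[12,10],[29,1],[42,0]]
[[2,13],[3,18],[8,0],[12,10],[29,7],[34,1],[42,0]]
[[2,13],[3,18],[8,6],[12,10],[29,7],[34,1],[42,0]]
[[2,13],[3,18],[8,6],[12,10],[29,7],[34,1],[40,5],[42,0]]
[[2,13],[3,18],[8,6],[12,10],[29,7],[34,1],[35,12],[42,0]]
[[2,13],[3,18],[8,6],[12,10],[29,7],[34,1],[35,12],[49,0]]
[[2,13],[3,18],[8,6],[12,10],[29,7],[34,1],[35,12],[49,0]]
[[2,13],[3,18],[8,6],[12,10],[29,7],[34,19],[36,12],[49,0]]
[[2,13],[3,18],[8,6],[12,10],[29,7],[34,19],[36,12],[49,0]]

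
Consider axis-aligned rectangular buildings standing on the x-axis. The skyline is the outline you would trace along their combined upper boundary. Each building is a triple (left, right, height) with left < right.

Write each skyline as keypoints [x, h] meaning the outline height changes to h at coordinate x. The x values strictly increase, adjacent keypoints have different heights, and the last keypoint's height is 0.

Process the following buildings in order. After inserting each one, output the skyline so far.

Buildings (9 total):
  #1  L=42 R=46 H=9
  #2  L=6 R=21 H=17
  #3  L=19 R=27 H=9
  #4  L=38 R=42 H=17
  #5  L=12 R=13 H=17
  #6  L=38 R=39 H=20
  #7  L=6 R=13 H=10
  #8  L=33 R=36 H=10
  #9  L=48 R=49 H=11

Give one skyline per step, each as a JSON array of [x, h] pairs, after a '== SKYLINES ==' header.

== SKYLINES ==
[[42,9],[46,0]]
[[6,17],[21,0],[42,9],[46,0]]
[[6,17],[21,9],[27,0],[42,9],[46,0]]
[[6,17],[21,9],[27,0],[38,17],[42,9],[46,0]]
[[6,17],[21,9],[27,0],[38,17],[42,9],[46,0]]
[[6,17],[21,9],[27,0],[38,20],[39,17],[42,9],[46,0]]
[[6,17],[21,9],[27,0],[38,20],[39,17],[42,9],[46,0]]
[[6,17],[21,9],[27,0],[33,10],[36,0],[38,20],[39,17],[42,9],[46,0]]
[[6,17],[21,9],[27,0],[33,10],[36,0],[38,20],[39,17],[42,9],[46,0],[48,11],[49,0]]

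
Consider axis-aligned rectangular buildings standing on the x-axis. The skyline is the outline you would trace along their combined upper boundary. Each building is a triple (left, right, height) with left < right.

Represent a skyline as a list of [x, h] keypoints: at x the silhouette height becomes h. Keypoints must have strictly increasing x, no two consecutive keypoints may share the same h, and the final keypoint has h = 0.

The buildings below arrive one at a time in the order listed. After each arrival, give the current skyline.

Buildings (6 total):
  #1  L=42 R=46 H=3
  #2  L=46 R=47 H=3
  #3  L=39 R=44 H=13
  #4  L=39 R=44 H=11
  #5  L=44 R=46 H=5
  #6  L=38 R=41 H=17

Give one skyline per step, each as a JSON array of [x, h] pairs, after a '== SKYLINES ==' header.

== SKYLINES ==
[[42,3],[46,0]]
[[42,3],[47,0]]
[[39,13],[44,3],[47,0]]
[[39,13],[44,3],[47,0]]
[[39,13],[44,5],[46,3],[47,0]]
[[38,17],[41,13],[44,5],[46,3],[47,0]]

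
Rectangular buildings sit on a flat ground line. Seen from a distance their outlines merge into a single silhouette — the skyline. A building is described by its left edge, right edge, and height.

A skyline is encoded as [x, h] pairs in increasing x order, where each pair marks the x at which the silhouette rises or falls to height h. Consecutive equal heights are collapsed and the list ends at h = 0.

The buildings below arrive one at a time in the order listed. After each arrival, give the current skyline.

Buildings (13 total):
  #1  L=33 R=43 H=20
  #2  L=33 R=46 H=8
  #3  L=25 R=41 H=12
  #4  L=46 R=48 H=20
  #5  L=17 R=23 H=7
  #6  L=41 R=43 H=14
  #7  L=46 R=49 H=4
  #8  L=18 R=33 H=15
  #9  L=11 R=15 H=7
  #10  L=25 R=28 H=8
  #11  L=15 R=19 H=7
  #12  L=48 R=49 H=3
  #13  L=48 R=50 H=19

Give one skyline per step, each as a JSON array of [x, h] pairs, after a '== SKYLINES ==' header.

== SKYLINES ==
[[33,20],[43,0]]
[[33,20],[43,8],[46,0]]
[[25,12],[33,20],[43,8],[46,0]]
[[25,12],[33,20],[43,8],[46,20],[48,0]]
[[17,7],[23,0],[25,12],[33,20],[43,8],[46,20],[48,0]]
[[17,7],[23,0],[25,12],[33,20],[43,8],[46,20],[48,0]]
[[17,7],[23,0],[25,12],[33,20],[43,8],[46,20],[48,4],[49,0]]
[[17,7],[18,15],[33,20],[43,8],[46,20],[48,4],[49,0]]
[[11,7],[15,0],[17,7],[18,15],[33,20],[43,8],[46,20],[48,4],[49,0]]
[[11,7],[15,0],[17,7],[18,15],[33,20],[43,8],[46,20],[48,4],[49,0]]
[[11,7],[18,15],[33,20],[43,8],[46,20],[48,4],[49,0]]
[[11,7],[18,15],[33,20],[43,8],[46,20],[48,4],[49,0]]
[[11,7],[18,15],[33,20],[43,8],[46,20],[48,19],[50,0]]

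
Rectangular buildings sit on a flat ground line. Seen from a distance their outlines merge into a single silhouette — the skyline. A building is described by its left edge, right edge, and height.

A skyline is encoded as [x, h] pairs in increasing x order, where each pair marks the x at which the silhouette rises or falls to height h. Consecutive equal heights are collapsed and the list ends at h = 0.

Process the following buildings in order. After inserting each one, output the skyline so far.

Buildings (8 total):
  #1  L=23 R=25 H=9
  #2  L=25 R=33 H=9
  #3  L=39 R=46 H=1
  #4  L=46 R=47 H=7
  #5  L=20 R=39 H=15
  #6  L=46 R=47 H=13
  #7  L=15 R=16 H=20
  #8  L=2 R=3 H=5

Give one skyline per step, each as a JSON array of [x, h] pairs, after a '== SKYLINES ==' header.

== SKYLINES ==
[[23,9],[25,0]]
[[23,9],[33,0]]
[[23,9],[33,0],[39,1],[46,0]]
[[23,9],[33,0],[39,1],[46,7],[47,0]]
[[20,15],[39,1],[46,7],[47,0]]
[[20,15],[39,1],[46,13],[47,0]]
[[15,20],[16,0],[20,15],[39,1],[46,13],[47,0]]
[[2,5],[3,0],[15,20],[16,0],[20,15],[39,1],[46,13],[47,0]]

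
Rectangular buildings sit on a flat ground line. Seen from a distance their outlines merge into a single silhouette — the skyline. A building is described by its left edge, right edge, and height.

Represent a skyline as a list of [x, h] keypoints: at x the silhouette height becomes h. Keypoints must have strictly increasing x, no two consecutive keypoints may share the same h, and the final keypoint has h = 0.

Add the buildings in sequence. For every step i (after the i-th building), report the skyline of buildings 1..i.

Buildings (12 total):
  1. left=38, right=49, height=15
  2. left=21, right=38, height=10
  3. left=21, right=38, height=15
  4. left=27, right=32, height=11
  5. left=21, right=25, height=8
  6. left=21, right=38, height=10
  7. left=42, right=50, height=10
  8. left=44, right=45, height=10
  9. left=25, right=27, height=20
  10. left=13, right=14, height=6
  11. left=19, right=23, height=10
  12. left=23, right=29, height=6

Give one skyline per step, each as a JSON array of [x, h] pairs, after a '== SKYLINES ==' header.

== SKYLINES ==
[[38,15],[49,0]]
[[21,10],[38,15],[49,0]]
[[21,15],[49,0]]
[[21,15],[49,0]]
[[21,15],[49,0]]
[[21,15],[49,0]]
[[21,15],[49,10],[50,0]]
[[21,15],[49,10],[50,0]]
[[21,15],[25,20],[27,15],[49,10],[50,0]]
[[13,6],[14,0],[21,15],[25,20],[27,15],[49,10],[50,0]]
[[13,6],[14,0],[19,10],[21,15],[25,20],[27,15],[49,10],[50,0]]
[[13,6],[14,0],[19,10],[21,15],[25,20],[27,15],[49,10],[50,0]]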